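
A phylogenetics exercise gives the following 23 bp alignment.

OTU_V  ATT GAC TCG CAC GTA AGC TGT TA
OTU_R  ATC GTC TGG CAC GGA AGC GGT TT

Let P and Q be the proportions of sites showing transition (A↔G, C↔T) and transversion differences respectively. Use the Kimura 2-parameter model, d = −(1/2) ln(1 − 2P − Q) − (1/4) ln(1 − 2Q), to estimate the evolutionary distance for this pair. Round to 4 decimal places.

The sequences differ at positions 3 (T/C, transition), 5 (A/T, transversion), 8 (C/G, transversion), 14 (T/G, transversion), 19 (T/G, transversion), 23 (A/T, transversion).
Of the 6 differences, 1 transition and 5 transversions over 23 sites: P = 1/23 = 0.043478, Q = 5/23 = 0.217391.
d = −0.5·ln(0.695653) − 0.25·ln(0.565218) = −0.5·(-0.362904) − 0.25·(-0.570544) = 0.3241.

0.3241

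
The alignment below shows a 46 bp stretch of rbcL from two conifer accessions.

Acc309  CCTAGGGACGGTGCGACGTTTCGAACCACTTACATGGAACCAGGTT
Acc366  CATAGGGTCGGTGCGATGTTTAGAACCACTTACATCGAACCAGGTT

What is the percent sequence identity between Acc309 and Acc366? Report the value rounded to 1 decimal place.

89.1%

The sequences differ at positions 2 (C/A), 8 (A/T), 17 (C/T), 22 (C/A), 36 (G/C).
41 of the 46 sites match, so the percent identity is 41/46 × 100 = 89.1%.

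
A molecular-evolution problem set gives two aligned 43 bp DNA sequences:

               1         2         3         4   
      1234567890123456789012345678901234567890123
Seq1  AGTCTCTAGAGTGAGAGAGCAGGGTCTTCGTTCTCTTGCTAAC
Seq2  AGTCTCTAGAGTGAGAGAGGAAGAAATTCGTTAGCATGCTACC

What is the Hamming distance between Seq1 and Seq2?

Differing sites — 20:C/G; 22:G/A; 24:G/A; 25:T/A; 26:C/A; 33:C/A; 34:T/G; 36:T/A; 42:A/C.
That gives 9 mismatches out of 43 aligned sites, so the Hamming distance is 9.

9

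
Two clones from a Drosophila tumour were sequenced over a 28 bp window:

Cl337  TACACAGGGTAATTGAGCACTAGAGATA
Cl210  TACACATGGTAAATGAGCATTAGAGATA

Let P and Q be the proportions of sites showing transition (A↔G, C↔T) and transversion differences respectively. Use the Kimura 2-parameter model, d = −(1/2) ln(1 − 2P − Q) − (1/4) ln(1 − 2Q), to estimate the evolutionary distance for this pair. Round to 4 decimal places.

Differing sites — 7:G/T (Tv); 13:T/A (Tv); 20:C/T (Ti).
Of the 3 differences, 1 transition and 2 transversions over 28 sites: P = 1/28 = 0.035714, Q = 2/28 = 0.071429.
d = −0.5·ln(0.857143) − 0.25·ln(0.857142) = −0.5·(-0.154151) − 0.25·(-0.154152) = 0.1156.

0.1156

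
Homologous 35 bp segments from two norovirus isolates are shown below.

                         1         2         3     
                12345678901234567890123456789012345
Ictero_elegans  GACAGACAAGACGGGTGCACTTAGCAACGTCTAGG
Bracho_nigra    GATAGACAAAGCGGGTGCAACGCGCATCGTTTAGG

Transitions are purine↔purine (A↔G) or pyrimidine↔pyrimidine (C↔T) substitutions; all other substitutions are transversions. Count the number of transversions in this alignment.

4

Mismatches occur at site 3 (C→T, transition), site 10 (G→A, transition), site 11 (A→G, transition), site 20 (C→A, transversion), site 21 (T→C, transition), site 22 (T→G, transversion), site 23 (A→C, transversion), site 27 (A→T, transversion), site 31 (C→T, transition).
Of the 9 differences, 5 transitions and 4 transversions, so the answer is 4.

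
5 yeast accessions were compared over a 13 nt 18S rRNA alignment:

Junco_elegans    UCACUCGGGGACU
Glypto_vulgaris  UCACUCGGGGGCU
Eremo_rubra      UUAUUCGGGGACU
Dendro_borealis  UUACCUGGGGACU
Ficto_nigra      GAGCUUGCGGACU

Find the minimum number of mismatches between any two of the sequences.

1

Pairwise Hamming distances:
  Junco_elegans vs Glypto_vulgaris: 1
  Junco_elegans vs Eremo_rubra: 2
  Junco_elegans vs Dendro_borealis: 3
  Junco_elegans vs Ficto_nigra: 5
  Glypto_vulgaris vs Eremo_rubra: 3
  Glypto_vulgaris vs Dendro_borealis: 4
  Glypto_vulgaris vs Ficto_nigra: 6
  Eremo_rubra vs Dendro_borealis: 3
  Eremo_rubra vs Ficto_nigra: 6
  Dendro_borealis vs Ficto_nigra: 5
The smallest is 1, between Junco_elegans and Glypto_vulgaris.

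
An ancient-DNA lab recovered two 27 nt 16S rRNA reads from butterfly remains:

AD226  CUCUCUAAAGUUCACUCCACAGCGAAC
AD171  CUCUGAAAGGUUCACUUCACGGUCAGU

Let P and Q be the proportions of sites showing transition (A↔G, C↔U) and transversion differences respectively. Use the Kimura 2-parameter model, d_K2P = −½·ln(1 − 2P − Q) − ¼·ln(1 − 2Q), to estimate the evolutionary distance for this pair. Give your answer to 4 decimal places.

0.4683

Mismatches occur at site 5 (C/G, transversion), site 6 (U/A, transversion), site 9 (A/G, transition), site 17 (C/U, transition), site 21 (A/G, transition), site 23 (C/U, transition), site 24 (G/C, transversion), site 26 (A/G, transition), site 27 (C/U, transition).
Of the 9 differences, 6 transitions and 3 transversions over 27 sites: P = 6/27 = 0.222222, Q = 3/27 = 0.111111.
d = −0.5·ln(0.444445) − 0.25·ln(0.777778) = −0.5·(-0.810929) − 0.25·(-0.251314) = 0.4683.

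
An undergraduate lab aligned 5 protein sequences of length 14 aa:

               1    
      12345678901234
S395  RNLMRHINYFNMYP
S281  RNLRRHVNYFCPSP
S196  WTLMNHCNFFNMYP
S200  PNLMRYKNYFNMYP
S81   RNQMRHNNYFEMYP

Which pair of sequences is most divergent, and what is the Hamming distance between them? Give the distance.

9

Pairwise Hamming distances:
  S395 vs S281: 5
  S395 vs S196: 5
  S395 vs S200: 3
  S395 vs S81: 3
  S281 vs S196: 9
  S281 vs S200: 7
  S281 vs S81: 6
  S196 vs S200: 6
  S196 vs S81: 7
  S200 vs S81: 5
The largest is 9, between S281 and S196.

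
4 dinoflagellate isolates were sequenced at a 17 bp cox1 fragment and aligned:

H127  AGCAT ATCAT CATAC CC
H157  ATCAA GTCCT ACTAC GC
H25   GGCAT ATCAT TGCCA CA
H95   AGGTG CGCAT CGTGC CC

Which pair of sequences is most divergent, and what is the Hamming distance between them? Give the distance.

12

Pairwise Hamming distances:
  H127 vs H157: 7
  H127 vs H25: 7
  H127 vs H95: 7
  H157 vs H25: 12
  H157 vs H95: 11
  H25 vs H95: 11
The largest is 12, between H157 and H25.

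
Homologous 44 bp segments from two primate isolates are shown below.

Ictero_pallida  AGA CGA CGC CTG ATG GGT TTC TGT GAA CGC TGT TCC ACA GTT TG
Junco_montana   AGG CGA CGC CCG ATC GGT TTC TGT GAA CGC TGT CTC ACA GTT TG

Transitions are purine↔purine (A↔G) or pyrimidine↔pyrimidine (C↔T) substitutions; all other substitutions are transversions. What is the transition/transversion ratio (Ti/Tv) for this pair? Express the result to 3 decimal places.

4.000

Mismatches occur at site 3 (A/G, transition), site 11 (T/C, transition), site 15 (G/C, transversion), site 34 (T/C, transition), site 35 (C/T, transition).
Of the 5 differences, 4 transitions and 1 transversion, so Ti/Tv = 4/1 = 4.000.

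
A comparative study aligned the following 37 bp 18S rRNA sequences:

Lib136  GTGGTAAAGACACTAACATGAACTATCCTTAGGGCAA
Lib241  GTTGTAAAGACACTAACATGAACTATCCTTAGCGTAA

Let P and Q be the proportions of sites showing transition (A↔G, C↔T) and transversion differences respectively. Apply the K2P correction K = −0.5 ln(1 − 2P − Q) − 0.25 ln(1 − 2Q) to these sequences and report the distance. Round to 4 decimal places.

Differing sites — 3:G/T (Tv); 33:G/C (Tv); 35:C/T (Ti).
Of the 3 differences, 1 transition and 2 transversions over 37 sites: P = 1/37 = 0.027027, Q = 2/37 = 0.054054.
d = −0.5·ln(0.891892) − 0.25·ln(0.891892) = −0.5·(-0.114410) − 0.25·(-0.114410) = 0.0858.

0.0858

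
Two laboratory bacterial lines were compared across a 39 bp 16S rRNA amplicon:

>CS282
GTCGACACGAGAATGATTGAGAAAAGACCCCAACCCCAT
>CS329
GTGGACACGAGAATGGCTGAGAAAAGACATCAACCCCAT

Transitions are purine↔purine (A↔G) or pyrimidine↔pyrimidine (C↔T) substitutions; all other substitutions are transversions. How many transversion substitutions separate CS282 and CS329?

2

The sequences differ at positions 3 (C/G, transversion), 16 (A/G, transition), 17 (T/C, transition), 29 (C/A, transversion), 30 (C/T, transition).
Of the 5 differences, 3 transitions and 2 transversions, so the answer is 2.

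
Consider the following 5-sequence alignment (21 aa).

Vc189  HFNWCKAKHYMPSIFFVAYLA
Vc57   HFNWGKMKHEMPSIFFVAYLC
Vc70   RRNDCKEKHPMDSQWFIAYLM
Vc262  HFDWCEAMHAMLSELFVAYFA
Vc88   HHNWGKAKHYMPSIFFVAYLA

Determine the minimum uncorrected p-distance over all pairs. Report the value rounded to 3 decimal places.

Pairwise Hamming distances:
  Vc189 vs Vc57: 4
  Vc189 vs Vc70: 10
  Vc189 vs Vc262: 8
  Vc189 vs Vc88: 2
  Vc57 vs Vc70: 11
  Vc57 vs Vc262: 11
  Vc57 vs Vc88: 4
  Vc70 vs Vc262: 14
  Vc70 vs Vc88: 11
  Vc262 vs Vc88: 10
The smallest is 2 mismatches, between Vc189 and Vc88; p = 2/21 = 0.095.

0.095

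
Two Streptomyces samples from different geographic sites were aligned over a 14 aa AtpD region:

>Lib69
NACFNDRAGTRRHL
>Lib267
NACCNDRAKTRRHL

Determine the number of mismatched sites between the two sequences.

2

Differing sites — 4:F/C; 9:G/K.
That gives 2 mismatches out of 14 aligned sites, so the Hamming distance is 2.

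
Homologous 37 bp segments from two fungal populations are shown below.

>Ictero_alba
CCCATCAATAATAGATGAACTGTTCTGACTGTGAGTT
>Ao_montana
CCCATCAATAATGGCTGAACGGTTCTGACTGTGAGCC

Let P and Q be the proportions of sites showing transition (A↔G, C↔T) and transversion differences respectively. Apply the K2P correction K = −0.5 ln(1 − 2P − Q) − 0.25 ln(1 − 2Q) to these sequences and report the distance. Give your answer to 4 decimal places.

Differing sites — 13:A/G (Ti); 15:A/C (Tv); 21:T/G (Tv); 36:T/C (Ti); 37:T/C (Ti).
Of the 5 differences, 3 transitions and 2 transversions over 37 sites: P = 3/37 = 0.081081, Q = 2/37 = 0.054054.
d = −0.5·ln(0.783784) − 0.25·ln(0.891892) = −0.5·(-0.243622) − 0.25·(-0.114410) = 0.1504.

0.1504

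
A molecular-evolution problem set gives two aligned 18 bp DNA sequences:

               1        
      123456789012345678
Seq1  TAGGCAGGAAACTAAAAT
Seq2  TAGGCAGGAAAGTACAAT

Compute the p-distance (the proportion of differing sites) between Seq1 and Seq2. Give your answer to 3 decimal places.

Mismatches occur at site 12 (C→G), site 15 (A→C).
There are 2 differences over 18 sites, so p = 2/18 = 0.111.

0.111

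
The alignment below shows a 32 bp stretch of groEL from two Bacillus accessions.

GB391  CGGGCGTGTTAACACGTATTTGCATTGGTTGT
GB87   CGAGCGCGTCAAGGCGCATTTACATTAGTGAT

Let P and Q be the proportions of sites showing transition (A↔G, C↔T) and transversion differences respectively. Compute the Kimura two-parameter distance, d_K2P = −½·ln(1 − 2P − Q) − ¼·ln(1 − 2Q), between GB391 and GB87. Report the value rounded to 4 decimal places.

Mismatches occur at site 3 (G↔A, transition), site 7 (T↔C, transition), site 10 (T↔C, transition), site 13 (C↔G, transversion), site 14 (A↔G, transition), site 17 (T↔C, transition), site 22 (G↔A, transition), site 27 (G↔A, transition), site 30 (T↔G, transversion), site 31 (G↔A, transition).
Of the 10 differences, 8 transitions and 2 transversions over 32 sites: P = 8/32 = 0.250000, Q = 2/32 = 0.062500.
d = −0.5·ln(0.437500) − 0.25·ln(0.875000) = −0.5·(-0.826679) − 0.25·(-0.133531) = 0.4467.

0.4467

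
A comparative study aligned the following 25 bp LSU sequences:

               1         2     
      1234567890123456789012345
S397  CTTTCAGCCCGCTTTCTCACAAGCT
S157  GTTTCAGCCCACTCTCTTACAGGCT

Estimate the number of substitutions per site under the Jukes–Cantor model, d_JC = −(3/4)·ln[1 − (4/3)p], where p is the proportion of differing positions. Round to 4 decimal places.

0.2326

Mismatches occur at site 1 (C↔G), site 11 (G↔A), site 14 (T↔C), site 18 (C↔T), site 22 (A↔G).
p = 5/25 = 0.200000.
d = −0.75 · ln(1 − (4/3)·0.200000) = −0.75 · ln(0.733333) = −0.75 · (-0.310155) = 0.2326.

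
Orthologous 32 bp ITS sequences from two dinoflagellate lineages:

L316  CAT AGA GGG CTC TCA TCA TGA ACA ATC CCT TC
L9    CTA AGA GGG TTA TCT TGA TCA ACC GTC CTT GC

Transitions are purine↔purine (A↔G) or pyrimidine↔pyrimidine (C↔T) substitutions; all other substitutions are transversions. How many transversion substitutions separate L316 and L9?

Differing sites — 2:A/T (Tv); 3:T/A (Tv); 10:C/T (Ti); 12:C/A (Tv); 15:A/T (Tv); 17:C/G (Tv); 20:G/C (Tv); 24:A/C (Tv); 25:A/G (Ti); 29:C/T (Ti); 31:T/G (Tv).
Of the 11 differences, 3 transitions and 8 transversions, so the answer is 8.

8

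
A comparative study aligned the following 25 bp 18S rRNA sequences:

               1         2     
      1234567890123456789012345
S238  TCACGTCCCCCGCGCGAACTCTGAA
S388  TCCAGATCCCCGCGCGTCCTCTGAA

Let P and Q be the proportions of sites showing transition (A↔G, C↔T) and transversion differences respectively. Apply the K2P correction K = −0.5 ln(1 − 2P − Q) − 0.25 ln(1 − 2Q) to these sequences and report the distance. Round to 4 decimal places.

Mismatches occur at site 3 (A→C, transversion), site 4 (C→A, transversion), site 6 (T→A, transversion), site 7 (C→T, transition), site 17 (A→T, transversion), site 18 (A→C, transversion).
Of the 6 differences, 1 transition and 5 transversions over 25 sites: P = 1/25 = 0.040000, Q = 5/25 = 0.200000.
d = −0.5·ln(0.720000) − 0.25·ln(0.600000) = −0.5·(-0.328504) − 0.25·(-0.510826) = 0.2920.

0.2920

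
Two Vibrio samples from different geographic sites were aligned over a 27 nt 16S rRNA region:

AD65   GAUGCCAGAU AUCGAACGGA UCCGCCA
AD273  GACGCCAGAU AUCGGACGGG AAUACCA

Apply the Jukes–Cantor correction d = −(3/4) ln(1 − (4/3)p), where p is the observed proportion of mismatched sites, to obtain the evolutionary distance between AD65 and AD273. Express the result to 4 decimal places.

The sequences differ at positions 3 (U/C), 15 (A/G), 20 (A/G), 21 (U/A), 22 (C/A), 23 (C/U), 24 (G/A).
p = 7/27 = 0.259259.
d = −0.75 · ln(1 − (4/3)·0.259259) = −0.75 · ln(0.654321) = −0.75 · (-0.424157) = 0.3181.

0.3181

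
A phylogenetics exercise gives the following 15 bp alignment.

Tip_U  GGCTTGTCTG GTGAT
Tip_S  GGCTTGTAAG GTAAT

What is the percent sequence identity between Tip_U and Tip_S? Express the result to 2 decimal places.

Mismatches occur at site 8 (C→A), site 9 (T→A), site 13 (G→A).
12 of the 15 sites match, so the percent identity is 12/15 × 100 = 80.00%.

80.00%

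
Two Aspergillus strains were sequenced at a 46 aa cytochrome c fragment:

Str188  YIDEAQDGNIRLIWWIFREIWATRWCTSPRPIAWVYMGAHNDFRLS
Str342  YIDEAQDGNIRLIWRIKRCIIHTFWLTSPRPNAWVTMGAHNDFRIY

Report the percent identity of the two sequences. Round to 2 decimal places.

76.09%

The sequences differ at positions 15 (W/R), 17 (F/K), 19 (E/C), 21 (W/I), 22 (A/H), 24 (R/F), 26 (C/L), 32 (I/N), 36 (Y/T), 45 (L/I), 46 (S/Y).
35 of the 46 sites match, so the percent identity is 35/46 × 100 = 76.09%.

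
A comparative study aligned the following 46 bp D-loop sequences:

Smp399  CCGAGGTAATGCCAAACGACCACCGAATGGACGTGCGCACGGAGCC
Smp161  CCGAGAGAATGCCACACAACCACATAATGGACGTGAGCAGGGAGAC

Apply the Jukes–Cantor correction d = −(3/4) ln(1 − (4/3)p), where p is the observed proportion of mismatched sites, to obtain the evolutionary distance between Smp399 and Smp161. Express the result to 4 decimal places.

0.2267

Mismatches occur at site 6 (G/A), site 7 (T/G), site 15 (A/C), site 18 (G/A), site 24 (C/A), site 25 (G/T), site 36 (C/A), site 40 (C/G), site 45 (C/A).
p = 9/46 = 0.195652.
d = −0.75 · ln(1 − (4/3)·0.195652) = −0.75 · ln(0.739131) = −0.75 · (-0.302280) = 0.2267.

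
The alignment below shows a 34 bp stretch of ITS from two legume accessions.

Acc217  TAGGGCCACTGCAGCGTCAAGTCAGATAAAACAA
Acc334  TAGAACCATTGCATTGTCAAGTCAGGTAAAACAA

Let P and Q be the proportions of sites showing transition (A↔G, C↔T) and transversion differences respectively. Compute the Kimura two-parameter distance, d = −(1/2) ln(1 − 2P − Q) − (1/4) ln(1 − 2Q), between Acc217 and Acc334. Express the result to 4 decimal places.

0.2106

Differing sites — 4:G/A (Ti); 5:G/A (Ti); 9:C/T (Ti); 14:G/T (Tv); 15:C/T (Ti); 26:A/G (Ti).
Of the 6 differences, 5 transitions and 1 transversion over 34 sites: P = 5/34 = 0.147059, Q = 1/34 = 0.029412.
d = −0.5·ln(0.676470) − 0.25·ln(0.941176) = −0.5·(-0.390867) − 0.25·(-0.060625) = 0.2106.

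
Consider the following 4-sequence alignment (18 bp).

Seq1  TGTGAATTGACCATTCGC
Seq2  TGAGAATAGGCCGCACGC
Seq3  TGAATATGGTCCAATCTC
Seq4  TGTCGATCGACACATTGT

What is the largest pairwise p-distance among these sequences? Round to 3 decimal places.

0.611

Pairwise Hamming distances:
  Seq1 vs Seq2: 6
  Seq1 vs Seq3: 7
  Seq1 vs Seq4: 8
  Seq2 vs Seq3: 8
  Seq2 vs Seq4: 11
  Seq3 vs Seq4: 10
The largest is 11 mismatches, between Seq2 and Seq4; p = 11/18 = 0.611.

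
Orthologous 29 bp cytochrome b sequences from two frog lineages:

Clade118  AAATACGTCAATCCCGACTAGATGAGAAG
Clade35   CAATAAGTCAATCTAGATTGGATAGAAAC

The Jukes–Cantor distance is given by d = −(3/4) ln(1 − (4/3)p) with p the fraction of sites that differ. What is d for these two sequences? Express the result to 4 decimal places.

Mismatches occur at site 1 (A↔C), site 6 (C↔A), site 14 (C↔T), site 15 (C↔A), site 18 (C↔T), site 20 (A↔G), site 24 (G↔A), site 25 (A↔G), site 26 (G↔A), site 29 (G↔C).
p = 10/29 = 0.344828.
d = −0.75 · ln(1 − (4/3)·0.344828) = −0.75 · ln(0.540229) = −0.75 · (-0.615762) = 0.4618.

0.4618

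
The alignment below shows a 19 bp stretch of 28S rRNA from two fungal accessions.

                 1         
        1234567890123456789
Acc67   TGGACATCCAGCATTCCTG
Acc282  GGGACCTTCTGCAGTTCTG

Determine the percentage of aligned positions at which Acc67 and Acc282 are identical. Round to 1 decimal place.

68.4%

Differing sites — 1:T/G; 6:A/C; 8:C/T; 10:A/T; 14:T/G; 16:C/T.
13 of the 19 sites match, so the percent identity is 13/19 × 100 = 68.4%.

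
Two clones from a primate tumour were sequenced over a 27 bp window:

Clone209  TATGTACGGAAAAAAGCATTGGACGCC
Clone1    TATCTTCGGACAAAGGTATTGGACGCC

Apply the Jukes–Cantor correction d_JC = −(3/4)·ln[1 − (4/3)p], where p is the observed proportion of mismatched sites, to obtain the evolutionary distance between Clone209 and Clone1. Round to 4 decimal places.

The sequences differ at positions 4 (G/C), 6 (A/T), 11 (A/C), 15 (A/G), 17 (C/T).
p = 5/27 = 0.185185.
d = −0.75 · ln(1 − (4/3)·0.185185) = −0.75 · ln(0.753087) = −0.75 · (-0.283575) = 0.2127.

0.2127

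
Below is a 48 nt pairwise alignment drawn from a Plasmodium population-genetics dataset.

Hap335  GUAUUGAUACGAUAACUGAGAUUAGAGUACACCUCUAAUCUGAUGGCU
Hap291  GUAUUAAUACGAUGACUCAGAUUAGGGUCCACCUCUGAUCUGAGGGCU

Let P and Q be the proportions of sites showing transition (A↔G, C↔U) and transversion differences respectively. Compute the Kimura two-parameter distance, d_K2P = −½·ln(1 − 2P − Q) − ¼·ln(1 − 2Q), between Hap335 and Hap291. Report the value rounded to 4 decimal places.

The sequences differ at positions 6 (G/A, transition), 14 (A/G, transition), 18 (G/C, transversion), 26 (A/G, transition), 29 (A/C, transversion), 37 (A/G, transition), 44 (U/G, transversion).
Of the 7 differences, 4 transitions and 3 transversions over 48 sites: P = 4/48 = 0.083333, Q = 3/48 = 0.062500.
d = −0.5·ln(0.770834) − 0.25·ln(0.875000) = −0.5·(-0.260282) − 0.25·(-0.133531) = 0.1635.

0.1635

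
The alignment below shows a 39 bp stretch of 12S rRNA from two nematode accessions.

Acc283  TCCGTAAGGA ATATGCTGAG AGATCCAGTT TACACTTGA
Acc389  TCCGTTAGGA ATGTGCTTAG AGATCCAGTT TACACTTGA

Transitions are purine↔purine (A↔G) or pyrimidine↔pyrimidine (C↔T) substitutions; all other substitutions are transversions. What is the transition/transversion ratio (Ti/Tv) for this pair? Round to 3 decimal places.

Mismatches occur at site 6 (A↔T, transversion), site 13 (A↔G, transition), site 18 (G↔T, transversion).
Of the 3 differences, 1 transition and 2 transversions, so Ti/Tv = 1/2 = 0.500.

0.500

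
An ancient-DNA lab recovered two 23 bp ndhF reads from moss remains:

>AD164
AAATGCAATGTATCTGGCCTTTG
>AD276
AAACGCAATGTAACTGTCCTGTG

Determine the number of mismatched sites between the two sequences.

Differing sites — 4:T/C; 13:T/A; 17:G/T; 21:T/G.
That gives 4 mismatches out of 23 aligned sites, so the Hamming distance is 4.

4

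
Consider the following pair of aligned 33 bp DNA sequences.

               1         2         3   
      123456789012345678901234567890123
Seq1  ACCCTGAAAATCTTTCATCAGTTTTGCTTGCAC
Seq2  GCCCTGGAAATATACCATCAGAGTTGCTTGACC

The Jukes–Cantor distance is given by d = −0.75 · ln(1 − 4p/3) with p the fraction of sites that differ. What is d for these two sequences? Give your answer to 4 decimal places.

0.3390

Differing sites — 1:A/G; 7:A/G; 12:C/A; 14:T/A; 15:T/C; 22:T/A; 23:T/G; 31:C/A; 32:A/C.
p = 9/33 = 0.272727.
d = −0.75 · ln(1 − (4/3)·0.272727) = −0.75 · ln(0.636364) = −0.75 · (-0.451985) = 0.3390.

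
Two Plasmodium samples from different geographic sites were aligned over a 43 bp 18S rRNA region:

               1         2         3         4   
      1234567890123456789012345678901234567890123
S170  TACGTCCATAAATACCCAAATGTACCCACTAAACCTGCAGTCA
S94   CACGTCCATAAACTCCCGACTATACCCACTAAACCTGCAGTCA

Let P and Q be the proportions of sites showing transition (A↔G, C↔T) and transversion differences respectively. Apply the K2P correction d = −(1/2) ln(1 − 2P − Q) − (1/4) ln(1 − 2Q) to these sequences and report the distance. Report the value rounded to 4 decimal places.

The sequences differ at positions 1 (T/C, transition), 13 (T/C, transition), 14 (A/T, transversion), 18 (A/G, transition), 20 (A/C, transversion), 22 (G/A, transition).
Of the 6 differences, 4 transitions and 2 transversions over 43 sites: P = 4/43 = 0.093023, Q = 2/43 = 0.046512.
d = −0.5·ln(0.767442) − 0.25·ln(0.906976) = −0.5·(-0.264692) − 0.25·(-0.097639) = 0.1568.

0.1568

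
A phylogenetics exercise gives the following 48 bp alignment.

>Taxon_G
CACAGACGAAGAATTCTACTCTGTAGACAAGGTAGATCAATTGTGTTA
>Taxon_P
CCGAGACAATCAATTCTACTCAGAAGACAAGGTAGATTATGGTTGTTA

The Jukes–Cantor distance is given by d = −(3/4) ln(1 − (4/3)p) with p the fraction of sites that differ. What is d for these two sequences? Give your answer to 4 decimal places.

Differing sites — 2:A/C; 3:C/G; 8:G/A; 10:A/T; 11:G/C; 22:T/A; 24:T/A; 38:C/T; 40:A/T; 41:T/G; 42:T/G; 43:G/T.
p = 12/48 = 0.250000.
d = −0.75 · ln(1 − (4/3)·0.250000) = −0.75 · ln(0.666667) = −0.75 · (-0.405465) = 0.3041.

0.3041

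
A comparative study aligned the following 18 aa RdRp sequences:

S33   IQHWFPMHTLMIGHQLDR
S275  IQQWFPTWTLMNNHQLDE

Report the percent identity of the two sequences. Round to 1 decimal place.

The sequences differ at positions 3 (H/Q), 7 (M/T), 8 (H/W), 12 (I/N), 13 (G/N), 18 (R/E).
12 of the 18 sites match, so the percent identity is 12/18 × 100 = 66.7%.

66.7%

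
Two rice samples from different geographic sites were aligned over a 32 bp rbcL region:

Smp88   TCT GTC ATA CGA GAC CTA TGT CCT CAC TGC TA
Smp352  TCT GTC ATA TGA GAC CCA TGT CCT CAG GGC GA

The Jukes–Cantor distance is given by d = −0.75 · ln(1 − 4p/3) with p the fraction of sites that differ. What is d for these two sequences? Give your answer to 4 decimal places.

0.1752

The sequences differ at positions 10 (C/T), 17 (T/C), 27 (C/G), 28 (T/G), 31 (T/G).
p = 5/32 = 0.156250.
d = −0.75 · ln(1 − (4/3)·0.156250) = −0.75 · ln(0.791667) = −0.75 · (-0.233614) = 0.1752.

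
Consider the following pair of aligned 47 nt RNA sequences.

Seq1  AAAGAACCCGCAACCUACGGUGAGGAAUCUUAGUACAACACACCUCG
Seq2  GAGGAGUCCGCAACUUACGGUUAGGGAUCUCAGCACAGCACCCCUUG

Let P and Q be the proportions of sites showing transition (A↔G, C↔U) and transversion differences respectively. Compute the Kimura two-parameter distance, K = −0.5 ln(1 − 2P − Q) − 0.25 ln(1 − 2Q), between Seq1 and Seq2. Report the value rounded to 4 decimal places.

0.3379

Differing sites — 1:A/G (Ti); 3:A/G (Ti); 6:A/G (Ti); 7:C/U (Ti); 15:C/U (Ti); 22:G/U (Tv); 26:A/G (Ti); 31:U/C (Ti); 34:U/C (Ti); 38:A/G (Ti); 42:A/C (Tv); 46:C/U (Ti).
Of the 12 differences, 10 transitions and 2 transversions over 47 sites: P = 10/47 = 0.212766, Q = 2/47 = 0.042553.
d = −0.5·ln(0.531915) − 0.25·ln(0.914894) = −0.5·(-0.631272) − 0.25·(-0.088947) = 0.3379.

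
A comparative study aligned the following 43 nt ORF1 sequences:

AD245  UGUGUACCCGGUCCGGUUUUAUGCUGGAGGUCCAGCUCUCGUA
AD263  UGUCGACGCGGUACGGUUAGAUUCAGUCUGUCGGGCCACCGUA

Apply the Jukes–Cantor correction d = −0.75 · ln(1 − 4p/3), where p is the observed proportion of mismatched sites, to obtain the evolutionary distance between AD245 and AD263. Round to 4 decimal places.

0.5141

The sequences differ at positions 4 (G/C), 5 (U/G), 8 (C/G), 13 (C/A), 19 (U/A), 20 (U/G), 23 (G/U), 25 (U/A), 27 (G/U), 28 (A/C), 29 (G/U), 33 (C/G), 34 (A/G), 37 (U/C), 38 (C/A), 39 (U/C).
p = 16/43 = 0.372093.
d = −0.75 · ln(1 − (4/3)·0.372093) = −0.75 · ln(0.503876) = −0.75 · (-0.685425) = 0.5141.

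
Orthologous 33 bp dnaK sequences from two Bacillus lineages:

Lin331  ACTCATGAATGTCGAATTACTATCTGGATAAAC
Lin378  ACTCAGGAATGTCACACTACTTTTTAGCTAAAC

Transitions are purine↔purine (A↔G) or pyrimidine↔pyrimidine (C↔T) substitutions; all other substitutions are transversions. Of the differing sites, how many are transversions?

Differing sites — 6:T/G (Tv); 14:G/A (Ti); 15:A/C (Tv); 17:T/C (Ti); 22:A/T (Tv); 24:C/T (Ti); 26:G/A (Ti); 28:A/C (Tv).
Of the 8 differences, 4 transitions and 4 transversions, so the answer is 4.

4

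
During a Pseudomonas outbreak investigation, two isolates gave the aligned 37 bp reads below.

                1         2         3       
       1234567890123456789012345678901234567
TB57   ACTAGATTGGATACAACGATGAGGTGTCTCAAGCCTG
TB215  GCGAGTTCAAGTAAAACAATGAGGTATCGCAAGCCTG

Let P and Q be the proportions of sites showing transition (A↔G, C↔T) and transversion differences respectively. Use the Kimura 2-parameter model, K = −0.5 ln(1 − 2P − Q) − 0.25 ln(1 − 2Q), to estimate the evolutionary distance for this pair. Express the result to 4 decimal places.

0.3941

Mismatches occur at site 1 (A↔G, transition), site 3 (T↔G, transversion), site 6 (A↔T, transversion), site 8 (T↔C, transition), site 9 (G↔A, transition), site 10 (G↔A, transition), site 11 (A↔G, transition), site 14 (C↔A, transversion), site 18 (G↔A, transition), site 26 (G↔A, transition), site 29 (T↔G, transversion).
Of the 11 differences, 7 transitions and 4 transversions over 37 sites: P = 7/37 = 0.189189, Q = 4/37 = 0.108108.
d = −0.5·ln(0.513514) − 0.25·ln(0.783784) = −0.5·(-0.666478) − 0.25·(-0.243622) = 0.3941.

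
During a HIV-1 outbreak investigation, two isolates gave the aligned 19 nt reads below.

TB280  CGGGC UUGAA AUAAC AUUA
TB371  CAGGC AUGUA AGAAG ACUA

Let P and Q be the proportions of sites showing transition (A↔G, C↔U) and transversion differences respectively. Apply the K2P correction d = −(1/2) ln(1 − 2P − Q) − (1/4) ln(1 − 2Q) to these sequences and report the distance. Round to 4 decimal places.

0.4099

Differing sites — 2:G/A (Ti); 6:U/A (Tv); 9:A/U (Tv); 12:U/G (Tv); 15:C/G (Tv); 17:U/C (Ti).
Of the 6 differences, 2 transitions and 4 transversions over 19 sites: P = 2/19 = 0.105263, Q = 4/19 = 0.210526.
d = −0.5·ln(0.578948) − 0.25·ln(0.578948) = −0.5·(-0.546543) − 0.25·(-0.546543) = 0.4099.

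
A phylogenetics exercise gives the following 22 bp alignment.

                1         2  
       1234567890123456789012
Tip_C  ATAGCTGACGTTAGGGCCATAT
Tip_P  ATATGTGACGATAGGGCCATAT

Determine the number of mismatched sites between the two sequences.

3

Mismatches occur at site 4 (G→T), site 5 (C→G), site 11 (T→A).
That gives 3 mismatches out of 22 aligned sites, so the Hamming distance is 3.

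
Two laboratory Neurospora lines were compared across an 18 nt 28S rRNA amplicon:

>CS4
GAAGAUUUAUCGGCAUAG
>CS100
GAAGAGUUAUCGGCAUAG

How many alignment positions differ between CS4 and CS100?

A single mismatch occurs at site 6 (U→G).
That gives 1 mismatch out of 18 aligned sites, so the Hamming distance is 1.

1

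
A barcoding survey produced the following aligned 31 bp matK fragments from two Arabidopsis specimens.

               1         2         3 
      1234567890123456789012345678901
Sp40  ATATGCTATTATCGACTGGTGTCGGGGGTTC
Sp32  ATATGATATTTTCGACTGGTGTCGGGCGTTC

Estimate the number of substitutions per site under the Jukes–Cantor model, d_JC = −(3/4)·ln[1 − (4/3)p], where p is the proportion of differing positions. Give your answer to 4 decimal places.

0.1036

Differing sites — 6:C/A; 11:A/T; 27:G/C.
p = 3/31 = 0.096774.
d = −0.75 · ln(1 − (4/3)·0.096774) = −0.75 · ln(0.870968) = −0.75 · (-0.138150) = 0.1036.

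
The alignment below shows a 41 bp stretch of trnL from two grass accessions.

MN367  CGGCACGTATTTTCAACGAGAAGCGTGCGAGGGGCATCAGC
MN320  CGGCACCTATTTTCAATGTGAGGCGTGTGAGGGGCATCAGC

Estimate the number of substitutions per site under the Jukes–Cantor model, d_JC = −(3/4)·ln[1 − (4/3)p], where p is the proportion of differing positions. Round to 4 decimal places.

0.1331

Differing sites — 7:G/C; 17:C/T; 19:A/T; 22:A/G; 28:C/T.
p = 5/41 = 0.121951.
d = −0.75 · ln(1 − (4/3)·0.121951) = −0.75 · ln(0.837399) = −0.75 · (-0.177455) = 0.1331.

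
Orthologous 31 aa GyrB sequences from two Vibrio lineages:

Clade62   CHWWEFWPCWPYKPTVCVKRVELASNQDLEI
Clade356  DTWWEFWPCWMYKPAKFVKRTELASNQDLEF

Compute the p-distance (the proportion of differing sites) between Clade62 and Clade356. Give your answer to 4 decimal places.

Mismatches occur at site 1 (C/D), site 2 (H/T), site 11 (P/M), site 15 (T/A), site 16 (V/K), site 17 (C/F), site 21 (V/T), site 31 (I/F).
There are 8 differences over 31 sites, so p = 8/31 = 0.2581.

0.2581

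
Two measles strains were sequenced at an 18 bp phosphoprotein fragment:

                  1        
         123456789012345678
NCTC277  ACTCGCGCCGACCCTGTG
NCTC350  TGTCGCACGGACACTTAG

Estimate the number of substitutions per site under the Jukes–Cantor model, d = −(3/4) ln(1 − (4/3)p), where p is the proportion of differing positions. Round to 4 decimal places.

The sequences differ at positions 1 (A/T), 2 (C/G), 7 (G/A), 9 (C/G), 13 (C/A), 16 (G/T), 17 (T/A).
p = 7/18 = 0.388889.
d = −0.75 · ln(1 − (4/3)·0.388889) = −0.75 · ln(0.481481) = −0.75 · (-0.730889) = 0.5482.

0.5482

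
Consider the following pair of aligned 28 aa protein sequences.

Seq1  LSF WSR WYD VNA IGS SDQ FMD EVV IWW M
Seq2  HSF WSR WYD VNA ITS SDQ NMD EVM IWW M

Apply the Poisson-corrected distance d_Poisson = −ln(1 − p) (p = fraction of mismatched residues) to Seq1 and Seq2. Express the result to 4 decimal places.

0.1542

Mismatches occur at site 1 (L/H), site 14 (G/T), site 19 (F/N), site 24 (V/M).
p = 4/28 = 0.142857.
d = −ln(1 − 0.142857) = −ln(0.857143) = 0.1542.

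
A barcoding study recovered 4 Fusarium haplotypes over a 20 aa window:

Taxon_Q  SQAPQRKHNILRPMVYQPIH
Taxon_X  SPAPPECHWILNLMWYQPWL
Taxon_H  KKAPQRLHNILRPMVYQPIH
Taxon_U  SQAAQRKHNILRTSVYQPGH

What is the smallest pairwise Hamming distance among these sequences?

3

Pairwise Hamming distances:
  Taxon_Q vs Taxon_X: 10
  Taxon_Q vs Taxon_H: 3
  Taxon_Q vs Taxon_U: 4
  Taxon_X vs Taxon_H: 11
  Taxon_X vs Taxon_U: 12
  Taxon_H vs Taxon_U: 7
The smallest is 3, between Taxon_Q and Taxon_H.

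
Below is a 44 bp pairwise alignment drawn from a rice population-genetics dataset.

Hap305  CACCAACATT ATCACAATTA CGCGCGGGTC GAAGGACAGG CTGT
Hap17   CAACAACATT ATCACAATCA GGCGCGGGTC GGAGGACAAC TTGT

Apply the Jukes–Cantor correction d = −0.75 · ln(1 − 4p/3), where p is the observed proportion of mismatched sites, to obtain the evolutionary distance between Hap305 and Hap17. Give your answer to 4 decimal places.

0.1788

Differing sites — 3:C/A; 19:T/C; 21:C/G; 32:A/G; 39:G/A; 40:G/C; 41:C/T.
p = 7/44 = 0.159091.
d = −0.75 · ln(1 − (4/3)·0.159091) = −0.75 · ln(0.787879) = −0.75 · (-0.238411) = 0.1788.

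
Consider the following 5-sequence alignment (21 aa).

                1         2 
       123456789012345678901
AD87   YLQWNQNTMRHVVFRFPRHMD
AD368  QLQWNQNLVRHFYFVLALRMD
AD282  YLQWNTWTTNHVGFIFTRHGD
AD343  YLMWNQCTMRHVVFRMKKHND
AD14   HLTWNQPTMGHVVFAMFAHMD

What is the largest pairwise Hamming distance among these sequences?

Pairwise Hamming distances:
  AD87 vs AD368: 10
  AD87 vs AD282: 8
  AD87 vs AD343: 6
  AD87 vs AD14: 8
  AD368 vs AD282: 14
  AD368 vs AD343: 13
  AD368 vs AD14: 13
  AD282 vs AD343: 11
  AD282 vs AD14: 12
  AD343 vs AD14: 8
The largest is 14, between AD368 and AD282.

14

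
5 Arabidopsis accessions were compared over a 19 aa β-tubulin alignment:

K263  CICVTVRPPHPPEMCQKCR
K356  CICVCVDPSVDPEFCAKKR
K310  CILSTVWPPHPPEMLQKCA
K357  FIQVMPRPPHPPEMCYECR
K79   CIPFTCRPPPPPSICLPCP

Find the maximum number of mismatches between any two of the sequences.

Pairwise Hamming distances:
  K263 vs K356: 8
  K263 vs K310: 5
  K263 vs K357: 6
  K263 vs K79: 9
  K356 vs K310: 12
  K356 vs K357: 12
  K356 vs K79: 14
  K310 vs K357: 10
  K310 vs K79: 11
  K357 vs K79: 11
The largest is 14, between K356 and K79.

14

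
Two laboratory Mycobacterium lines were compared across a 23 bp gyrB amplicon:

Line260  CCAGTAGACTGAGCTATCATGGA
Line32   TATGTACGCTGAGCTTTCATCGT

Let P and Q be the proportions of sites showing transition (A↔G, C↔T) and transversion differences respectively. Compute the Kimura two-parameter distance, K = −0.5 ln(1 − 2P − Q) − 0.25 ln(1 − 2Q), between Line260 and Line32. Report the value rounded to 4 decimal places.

Mismatches occur at site 1 (C→T, transition), site 2 (C→A, transversion), site 3 (A→T, transversion), site 7 (G→C, transversion), site 8 (A→G, transition), site 16 (A→T, transversion), site 21 (G→C, transversion), site 23 (A→T, transversion).
Of the 8 differences, 2 transitions and 6 transversions over 23 sites: P = 2/23 = 0.086957, Q = 6/23 = 0.260870.
d = −0.5·ln(0.565216) − 0.25·ln(0.478260) = −0.5·(-0.570547) − 0.25·(-0.737601) = 0.4697.

0.4697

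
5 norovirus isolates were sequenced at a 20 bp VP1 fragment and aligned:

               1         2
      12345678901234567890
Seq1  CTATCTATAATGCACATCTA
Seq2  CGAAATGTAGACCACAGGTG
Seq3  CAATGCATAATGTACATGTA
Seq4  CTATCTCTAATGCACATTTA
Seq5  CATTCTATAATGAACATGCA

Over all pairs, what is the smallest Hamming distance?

Pairwise Hamming distances:
  Seq1 vs Seq2: 10
  Seq1 vs Seq3: 5
  Seq1 vs Seq4: 2
  Seq1 vs Seq5: 5
  Seq2 vs Seq3: 11
  Seq2 vs Seq4: 10
  Seq2 vs Seq5: 12
  Seq3 vs Seq4: 6
  Seq3 vs Seq5: 5
  Seq4 vs Seq5: 6
The smallest is 2, between Seq1 and Seq4.

2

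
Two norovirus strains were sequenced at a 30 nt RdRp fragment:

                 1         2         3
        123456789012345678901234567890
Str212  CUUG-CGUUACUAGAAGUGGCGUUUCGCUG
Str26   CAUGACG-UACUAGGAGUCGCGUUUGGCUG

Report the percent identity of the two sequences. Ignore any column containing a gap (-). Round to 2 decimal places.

Excluding the 2 gap columns leaves 28 comparable sites.
Mismatches occur at site 2 (U→A), site 15 (A→G), site 19 (G→C), site 26 (C→G).
24 of the 28 comparable sites match, so the percent identity is 24/28 × 100 = 85.71%.

85.71%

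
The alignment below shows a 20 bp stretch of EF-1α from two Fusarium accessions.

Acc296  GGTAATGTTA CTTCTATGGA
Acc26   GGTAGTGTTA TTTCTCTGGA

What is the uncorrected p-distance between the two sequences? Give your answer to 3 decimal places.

Differing sites — 5:A/G; 11:C/T; 16:A/C.
There are 3 differences over 20 sites, so p = 3/20 = 0.150.

0.150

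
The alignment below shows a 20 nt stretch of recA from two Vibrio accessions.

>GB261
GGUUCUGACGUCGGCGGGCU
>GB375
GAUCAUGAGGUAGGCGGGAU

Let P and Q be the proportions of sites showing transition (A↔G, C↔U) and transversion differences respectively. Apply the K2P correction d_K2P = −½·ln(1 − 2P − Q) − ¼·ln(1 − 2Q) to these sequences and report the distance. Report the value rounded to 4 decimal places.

The sequences differ at positions 2 (G/A, transition), 4 (U/C, transition), 5 (C/A, transversion), 9 (C/G, transversion), 12 (C/A, transversion), 19 (C/A, transversion).
Of the 6 differences, 2 transitions and 4 transversions over 20 sites: P = 2/20 = 0.100000, Q = 4/20 = 0.200000.
d = −0.5·ln(0.600000) − 0.25·ln(0.600000) = −0.5·(-0.510826) − 0.25·(-0.510826) = 0.3831.

0.3831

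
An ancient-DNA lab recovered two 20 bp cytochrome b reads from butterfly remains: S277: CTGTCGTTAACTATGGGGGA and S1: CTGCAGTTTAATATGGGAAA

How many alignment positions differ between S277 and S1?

Differing sites — 4:T/C; 5:C/A; 9:A/T; 11:C/A; 18:G/A; 19:G/A.
That gives 6 mismatches out of 20 aligned sites, so the Hamming distance is 6.

6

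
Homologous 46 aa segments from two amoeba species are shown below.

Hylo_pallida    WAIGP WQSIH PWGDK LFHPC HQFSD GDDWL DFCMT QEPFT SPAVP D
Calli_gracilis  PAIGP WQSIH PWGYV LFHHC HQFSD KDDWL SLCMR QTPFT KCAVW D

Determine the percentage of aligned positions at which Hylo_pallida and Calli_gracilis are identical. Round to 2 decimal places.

73.91%

The sequences differ at positions 1 (W/P), 14 (D/Y), 15 (K/V), 19 (P/H), 26 (G/K), 31 (D/S), 32 (F/L), 35 (T/R), 37 (E/T), 41 (S/K), 42 (P/C), 45 (P/W).
34 of the 46 sites match, so the percent identity is 34/46 × 100 = 73.91%.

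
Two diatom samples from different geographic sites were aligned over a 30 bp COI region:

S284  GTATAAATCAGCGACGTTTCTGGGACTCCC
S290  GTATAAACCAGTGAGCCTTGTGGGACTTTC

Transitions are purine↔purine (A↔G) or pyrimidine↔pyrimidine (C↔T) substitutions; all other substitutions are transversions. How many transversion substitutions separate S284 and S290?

Differing sites — 8:T/C (Ti); 12:C/T (Ti); 15:C/G (Tv); 16:G/C (Tv); 17:T/C (Ti); 20:C/G (Tv); 28:C/T (Ti); 29:C/T (Ti).
Of the 8 differences, 5 transitions and 3 transversions, so the answer is 3.

3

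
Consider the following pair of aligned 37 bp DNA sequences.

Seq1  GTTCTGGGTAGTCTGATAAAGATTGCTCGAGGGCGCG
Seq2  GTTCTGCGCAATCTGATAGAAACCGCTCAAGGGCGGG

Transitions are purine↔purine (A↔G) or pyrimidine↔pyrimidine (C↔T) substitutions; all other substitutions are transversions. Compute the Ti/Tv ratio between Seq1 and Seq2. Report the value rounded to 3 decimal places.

3.500

The sequences differ at positions 7 (G/C, transversion), 9 (T/C, transition), 11 (G/A, transition), 19 (A/G, transition), 21 (G/A, transition), 23 (T/C, transition), 24 (T/C, transition), 29 (G/A, transition), 36 (C/G, transversion).
Of the 9 differences, 7 transitions and 2 transversions, so Ti/Tv = 7/2 = 3.500.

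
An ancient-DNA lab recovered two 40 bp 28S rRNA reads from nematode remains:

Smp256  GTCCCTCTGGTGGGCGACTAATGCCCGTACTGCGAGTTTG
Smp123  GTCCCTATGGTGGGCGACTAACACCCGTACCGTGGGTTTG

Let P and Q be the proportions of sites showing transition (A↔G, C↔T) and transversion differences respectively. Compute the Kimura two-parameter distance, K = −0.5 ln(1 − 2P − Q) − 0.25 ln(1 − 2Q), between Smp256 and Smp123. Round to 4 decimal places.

0.1736

Differing sites — 7:C/A (Tv); 22:T/C (Ti); 23:G/A (Ti); 31:T/C (Ti); 33:C/T (Ti); 35:A/G (Ti).
Of the 6 differences, 5 transitions and 1 transversion over 40 sites: P = 5/40 = 0.125000, Q = 1/40 = 0.025000.
d = −0.5·ln(0.725000) − 0.25·ln(0.950000) = −0.5·(-0.321584) − 0.25·(-0.051293) = 0.1736.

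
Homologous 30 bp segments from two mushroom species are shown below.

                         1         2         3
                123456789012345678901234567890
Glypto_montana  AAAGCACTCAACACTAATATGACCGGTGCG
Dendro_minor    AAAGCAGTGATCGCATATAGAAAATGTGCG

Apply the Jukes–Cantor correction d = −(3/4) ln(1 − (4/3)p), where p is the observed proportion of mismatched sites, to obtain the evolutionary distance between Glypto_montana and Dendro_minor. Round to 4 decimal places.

0.5034

Mismatches occur at site 7 (C↔G), site 9 (C↔G), site 11 (A↔T), site 13 (A↔G), site 15 (T↔A), site 16 (A↔T), site 20 (T↔G), site 21 (G↔A), site 23 (C↔A), site 24 (C↔A), site 25 (G↔T).
p = 11/30 = 0.366667.
d = −0.75 · ln(1 − (4/3)·0.366667) = −0.75 · ln(0.511111) = −0.75 · (-0.671168) = 0.5034.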